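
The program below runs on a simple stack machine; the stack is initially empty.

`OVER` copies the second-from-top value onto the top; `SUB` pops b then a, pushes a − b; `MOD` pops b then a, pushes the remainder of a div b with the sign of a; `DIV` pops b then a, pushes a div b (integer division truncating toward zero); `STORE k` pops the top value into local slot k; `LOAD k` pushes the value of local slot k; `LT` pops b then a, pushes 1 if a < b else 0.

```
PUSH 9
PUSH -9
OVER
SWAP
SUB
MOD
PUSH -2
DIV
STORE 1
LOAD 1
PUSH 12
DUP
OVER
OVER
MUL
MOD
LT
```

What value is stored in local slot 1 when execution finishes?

-4

PUSH 9  -> [9]
PUSH -9 -> [9, -9]
OVER    -> [9, -9, 9]
SWAP    -> [9, 9, -9]
SUB     -> [9, 18]
MOD     -> [9]
PUSH -2 -> [9, -2]
DIV     -> [-4]
STORE 1 -> []
LOAD 1  -> [-4]
PUSH 12 -> [-4, 12]
DUP     -> [-4, 12, 12]
OVER    -> [-4, 12, 12, 12]
OVER    -> [-4, 12, 12, 12, 12]
MUL     -> [-4, 12, 12, 144]
MOD     -> [-4, 12, 12]
LT      -> [-4, 0]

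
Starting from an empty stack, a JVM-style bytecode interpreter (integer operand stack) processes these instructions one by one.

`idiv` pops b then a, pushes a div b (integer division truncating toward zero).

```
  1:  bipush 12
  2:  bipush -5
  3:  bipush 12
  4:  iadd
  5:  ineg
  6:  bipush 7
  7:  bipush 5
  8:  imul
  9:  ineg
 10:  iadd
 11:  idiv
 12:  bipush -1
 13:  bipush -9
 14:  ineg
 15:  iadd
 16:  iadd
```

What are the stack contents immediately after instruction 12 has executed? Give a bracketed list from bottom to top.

bipush 12 -> [12]
bipush -5 -> [12, -5]
bipush 12 -> [12, -5, 12]
iadd      -> [12, 7]
ineg      -> [12, -7]
bipush 7  -> [12, -7, 7]
bipush 5  -> [12, -7, 7, 5]
imul      -> [12, -7, 35]
ineg      -> [12, -7, -35]
iadd      -> [12, -42]
idiv      -> [0]
bipush -1 -> [0, -1]

[0, -1]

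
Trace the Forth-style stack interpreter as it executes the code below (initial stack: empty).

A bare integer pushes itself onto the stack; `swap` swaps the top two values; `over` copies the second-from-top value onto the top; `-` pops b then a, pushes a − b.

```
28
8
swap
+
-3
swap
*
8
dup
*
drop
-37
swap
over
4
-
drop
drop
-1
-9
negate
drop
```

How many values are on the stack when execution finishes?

2

28     : [28]
8      : [28, 8]
swap   : [8, 28]
+      : [36]
-3     : [36, -3]
swap   : [-3, 36]
*      : [-108]
8      : [-108, 8]
dup    : [-108, 8, 8]
*      : [-108, 64]
drop   : [-108]
-37    : [-108, -37]
swap   : [-37, -108]
over   : [-37, -108, -37]
4      : [-37, -108, -37, 4]
-      : [-37, -108, -41]
drop   : [-37, -108]
drop   : [-37]
-1     : [-37, -1]
-9     : [-37, -1, -9]
negate : [-37, -1, 9]
drop   : [-37, -1]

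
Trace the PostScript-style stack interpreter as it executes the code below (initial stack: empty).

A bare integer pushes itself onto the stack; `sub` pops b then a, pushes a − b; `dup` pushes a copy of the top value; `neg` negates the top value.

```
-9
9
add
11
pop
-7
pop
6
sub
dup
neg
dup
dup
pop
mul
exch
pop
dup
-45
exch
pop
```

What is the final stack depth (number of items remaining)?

-9   : -9
9    : -9 9
add  : 0
11   : 0 11
pop  : 0
-7   : 0 -7
pop  : 0
6    : 0 6
sub  : -6
dup  : -6 -6
neg  : -6 6
dup  : -6 6 6
dup  : -6 6 6 6
pop  : -6 6 6
mul  : -6 36
exch : 36 -6
pop  : 36
dup  : 36 36
-45  : 36 36 -45
exch : 36 -45 36
pop  : 36 -45

2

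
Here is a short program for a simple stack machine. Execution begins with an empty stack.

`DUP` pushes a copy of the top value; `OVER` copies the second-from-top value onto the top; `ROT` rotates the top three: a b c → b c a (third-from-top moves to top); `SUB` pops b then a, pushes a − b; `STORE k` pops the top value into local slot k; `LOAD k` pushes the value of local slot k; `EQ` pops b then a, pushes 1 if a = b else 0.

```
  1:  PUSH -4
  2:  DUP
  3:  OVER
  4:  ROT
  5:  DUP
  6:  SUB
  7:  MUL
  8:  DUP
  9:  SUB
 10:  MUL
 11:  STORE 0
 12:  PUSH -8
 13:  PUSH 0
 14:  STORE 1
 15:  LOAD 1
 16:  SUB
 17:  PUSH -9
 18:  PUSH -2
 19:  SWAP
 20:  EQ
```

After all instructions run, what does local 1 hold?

PUSH -4 : -4
DUP     : -4 -4
OVER    : -4 -4 -4
ROT     : -4 -4 -4
DUP     : -4 -4 -4 -4
SUB     : -4 -4 0
MUL     : -4 0
DUP     : -4 0 0
SUB     : -4 0
MUL     : 0
STORE 0 : (empty)
PUSH -8 : -8
PUSH 0  : -8 0
STORE 1 : -8
LOAD 1  : -8 0
SUB     : -8
PUSH -9 : -8 -9
PUSH -2 : -8 -9 -2
SWAP    : -8 -2 -9
EQ      : -8 0

0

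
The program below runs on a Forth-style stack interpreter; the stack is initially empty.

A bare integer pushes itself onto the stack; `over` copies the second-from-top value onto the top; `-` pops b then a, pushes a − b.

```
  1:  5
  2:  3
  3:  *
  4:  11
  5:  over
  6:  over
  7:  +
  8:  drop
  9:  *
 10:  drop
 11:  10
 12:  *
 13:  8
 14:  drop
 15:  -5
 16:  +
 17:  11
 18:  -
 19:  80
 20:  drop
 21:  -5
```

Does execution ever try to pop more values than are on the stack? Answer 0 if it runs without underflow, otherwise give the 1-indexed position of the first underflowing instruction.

5    -> [5]
3    -> [5, 3]
*    -> [15]
11   -> [15, 11]
over -> [15, 11, 15]
over -> [15, 11, 15, 11]
+    -> [15, 11, 26]
drop -> [15, 11]
*    -> [165]
drop -> []
10   -> [10]
*  — needs 2 operands, stack has 1 → underflow

12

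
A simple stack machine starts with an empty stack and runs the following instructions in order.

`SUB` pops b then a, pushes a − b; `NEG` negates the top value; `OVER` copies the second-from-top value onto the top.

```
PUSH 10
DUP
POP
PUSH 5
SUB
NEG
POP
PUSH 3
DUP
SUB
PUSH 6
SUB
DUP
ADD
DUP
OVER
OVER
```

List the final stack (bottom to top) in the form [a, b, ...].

[-12, -12, -12, -12]

PUSH 10  10
DUP      10 10
POP      10
PUSH 5   10 5
SUB      5
NEG      -5
POP      (empty)
PUSH 3   3
DUP      3 3
SUB      0
PUSH 6   0 6
SUB      -6
DUP      -6 -6
ADD      -12
DUP      -12 -12
OVER     -12 -12 -12
OVER     -12 -12 -12 -12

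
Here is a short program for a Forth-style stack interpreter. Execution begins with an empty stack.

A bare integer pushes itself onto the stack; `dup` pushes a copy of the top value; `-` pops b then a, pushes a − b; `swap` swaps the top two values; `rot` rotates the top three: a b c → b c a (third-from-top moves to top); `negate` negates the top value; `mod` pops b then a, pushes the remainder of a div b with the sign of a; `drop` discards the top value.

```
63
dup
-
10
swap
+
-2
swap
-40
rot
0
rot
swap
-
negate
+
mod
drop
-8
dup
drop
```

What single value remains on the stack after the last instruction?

63      63
dup     63 63
-       0
10      0 10
swap    10 0
+       10
-2      10 -2
swap    -2 10
-40     -2 10 -40
rot     10 -40 -2
0       10 -40 -2 0
rot     10 -2 0 -40
swap    10 -2 -40 0
-       10 -2 -40
negate  10 -2 40
+       10 38
mod     10
drop    (empty)
-8      -8
dup     -8 -8
drop    -8

-8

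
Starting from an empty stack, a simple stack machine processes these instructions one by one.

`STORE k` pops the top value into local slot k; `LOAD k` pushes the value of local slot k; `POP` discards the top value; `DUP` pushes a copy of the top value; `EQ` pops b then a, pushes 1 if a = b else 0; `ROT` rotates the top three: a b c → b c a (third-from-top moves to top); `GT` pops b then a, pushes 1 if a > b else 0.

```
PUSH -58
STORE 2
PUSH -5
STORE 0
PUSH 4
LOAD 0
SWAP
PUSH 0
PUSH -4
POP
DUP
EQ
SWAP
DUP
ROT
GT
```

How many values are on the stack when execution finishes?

PUSH -58 : -58
STORE 2  : (empty)
PUSH -5  : -5
STORE 0  : (empty)
PUSH 4   : 4
LOAD 0   : 4 -5
SWAP     : -5 4
PUSH 0   : -5 4 0
PUSH -4  : -5 4 0 -4
POP      : -5 4 0
DUP      : -5 4 0 0
EQ       : -5 4 1
SWAP     : -5 1 4
DUP      : -5 1 4 4
ROT      : -5 4 4 1
GT       : -5 4 1

3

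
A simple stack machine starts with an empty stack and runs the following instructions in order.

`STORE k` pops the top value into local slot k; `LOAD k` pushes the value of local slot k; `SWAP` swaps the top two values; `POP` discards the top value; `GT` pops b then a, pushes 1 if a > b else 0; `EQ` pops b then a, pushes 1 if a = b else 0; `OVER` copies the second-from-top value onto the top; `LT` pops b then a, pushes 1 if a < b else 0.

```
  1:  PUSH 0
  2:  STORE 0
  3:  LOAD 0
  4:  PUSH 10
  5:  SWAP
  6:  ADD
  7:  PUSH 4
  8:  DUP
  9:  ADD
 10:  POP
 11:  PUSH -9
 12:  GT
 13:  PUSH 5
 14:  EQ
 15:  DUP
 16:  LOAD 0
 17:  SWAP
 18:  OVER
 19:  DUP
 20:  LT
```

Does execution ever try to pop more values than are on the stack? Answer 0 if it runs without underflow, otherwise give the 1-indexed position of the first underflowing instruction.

0

PUSH 0  : [0]
STORE 0 : []
LOAD 0  : [0]
PUSH 10 : [0, 10]
SWAP    : [10, 0]
ADD     : [10]
PUSH 4  : [10, 4]
DUP     : [10, 4, 4]
ADD     : [10, 8]
POP     : [10]
PUSH -9 : [10, -9]
GT      : [1]
PUSH 5  : [1, 5]
EQ      : [0]
DUP     : [0, 0]
LOAD 0  : [0, 0, 0]
SWAP    : [0, 0, 0]
OVER    : [0, 0, 0, 0]
DUP     : [0, 0, 0, 0, 0]
LT      : [0, 0, 0, 0]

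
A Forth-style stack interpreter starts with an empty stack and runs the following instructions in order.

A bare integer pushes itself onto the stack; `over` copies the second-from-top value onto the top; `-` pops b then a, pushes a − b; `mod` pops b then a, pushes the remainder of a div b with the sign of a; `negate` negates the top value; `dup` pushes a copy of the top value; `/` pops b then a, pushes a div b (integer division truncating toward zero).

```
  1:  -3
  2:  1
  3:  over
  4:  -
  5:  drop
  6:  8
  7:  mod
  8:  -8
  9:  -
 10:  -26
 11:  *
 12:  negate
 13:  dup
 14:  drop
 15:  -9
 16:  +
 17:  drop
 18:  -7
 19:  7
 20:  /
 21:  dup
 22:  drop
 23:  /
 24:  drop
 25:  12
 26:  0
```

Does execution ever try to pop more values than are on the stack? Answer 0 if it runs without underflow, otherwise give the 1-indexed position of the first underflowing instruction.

23

-3     : -3
1      : -3 1
over   : -3 1 -3
-      : -3 4
drop   : -3
8      : -3 8
mod    : -3
-8     : -3 -8
-      : 5
-26    : 5 -26
*      : -130
negate : 130
dup    : 130 130
drop   : 130
-9     : 130 -9
+      : 121
drop   : (empty)
-7     : -7
7      : -7 7
/      : -1
dup    : -1 -1
drop   : -1
/  — needs 2 operands, stack has 1 → underflow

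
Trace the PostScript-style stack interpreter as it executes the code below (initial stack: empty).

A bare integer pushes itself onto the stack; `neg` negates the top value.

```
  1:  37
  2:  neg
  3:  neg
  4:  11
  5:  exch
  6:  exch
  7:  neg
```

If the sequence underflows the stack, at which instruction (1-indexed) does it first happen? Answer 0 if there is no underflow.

0

37    37
neg   -37
neg   37
11    37 11
exch  11 37
exch  37 11
neg   37 -11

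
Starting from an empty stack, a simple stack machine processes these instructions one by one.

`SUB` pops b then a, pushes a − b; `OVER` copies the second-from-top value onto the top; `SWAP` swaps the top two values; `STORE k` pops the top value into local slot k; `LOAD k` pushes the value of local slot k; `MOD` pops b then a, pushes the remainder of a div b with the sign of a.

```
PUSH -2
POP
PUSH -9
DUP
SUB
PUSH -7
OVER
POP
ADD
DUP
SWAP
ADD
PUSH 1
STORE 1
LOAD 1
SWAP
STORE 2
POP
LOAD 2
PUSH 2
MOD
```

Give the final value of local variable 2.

-14

PUSH -2  [-2]
POP      []
PUSH -9  [-9]
DUP      [-9, -9]
SUB      [0]
PUSH -7  [0, -7]
OVER     [0, -7, 0]
POP      [0, -7]
ADD      [-7]
DUP      [-7, -7]
SWAP     [-7, -7]
ADD      [-14]
PUSH 1   [-14, 1]
STORE 1  [-14]
LOAD 1   [-14, 1]
SWAP     [1, -14]
STORE 2  [1]
POP      []
LOAD 2   [-14]
PUSH 2   [-14, 2]
MOD      [0]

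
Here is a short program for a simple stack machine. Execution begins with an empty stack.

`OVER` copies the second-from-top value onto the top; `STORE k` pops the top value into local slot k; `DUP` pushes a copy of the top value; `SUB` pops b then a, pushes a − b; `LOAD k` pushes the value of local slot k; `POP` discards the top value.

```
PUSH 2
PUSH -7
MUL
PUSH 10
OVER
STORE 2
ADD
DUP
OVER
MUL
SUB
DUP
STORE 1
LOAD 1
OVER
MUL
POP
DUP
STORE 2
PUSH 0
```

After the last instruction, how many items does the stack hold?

2

PUSH 2  : 2
PUSH -7 : 2 -7
MUL     : -14
PUSH 10 : -14 10
OVER    : -14 10 -14
STORE 2 : -14 10
ADD     : -4
DUP     : -4 -4
OVER    : -4 -4 -4
MUL     : -4 16
SUB     : -20
DUP     : -20 -20
STORE 1 : -20
LOAD 1  : -20 -20
OVER    : -20 -20 -20
MUL     : -20 400
POP     : -20
DUP     : -20 -20
STORE 2 : -20
PUSH 0  : -20 0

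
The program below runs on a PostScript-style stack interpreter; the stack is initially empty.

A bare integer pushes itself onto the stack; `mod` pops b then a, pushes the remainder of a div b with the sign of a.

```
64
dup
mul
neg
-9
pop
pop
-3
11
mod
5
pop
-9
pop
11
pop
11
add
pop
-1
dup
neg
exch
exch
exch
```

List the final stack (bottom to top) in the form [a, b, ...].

64   : 64
dup  : 64 64
mul  : 4096
neg  : -4096
-9   : -4096 -9
pop  : -4096
pop  : (empty)
-3   : -3
11   : -3 11
mod  : -3
5    : -3 5
pop  : -3
-9   : -3 -9
pop  : -3
11   : -3 11
pop  : -3
11   : -3 11
add  : 8
pop  : (empty)
-1   : -1
dup  : -1 -1
neg  : -1 1
exch : 1 -1
exch : -1 1
exch : 1 -1

[1, -1]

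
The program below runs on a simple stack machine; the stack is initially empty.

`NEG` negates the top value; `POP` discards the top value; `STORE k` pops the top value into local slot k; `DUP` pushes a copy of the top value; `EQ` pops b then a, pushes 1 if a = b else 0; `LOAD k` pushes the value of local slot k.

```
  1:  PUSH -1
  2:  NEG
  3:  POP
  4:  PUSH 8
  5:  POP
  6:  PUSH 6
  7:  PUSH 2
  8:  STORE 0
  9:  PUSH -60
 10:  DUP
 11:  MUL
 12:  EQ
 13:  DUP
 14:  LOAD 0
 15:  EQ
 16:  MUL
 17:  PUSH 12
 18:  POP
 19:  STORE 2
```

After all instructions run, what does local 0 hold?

2

PUSH -1  : -1
NEG      : 1
POP      : (empty)
PUSH 8   : 8
POP      : (empty)
PUSH 6   : 6
PUSH 2   : 6 2
STORE 0  : 6
PUSH -60 : 6 -60
DUP      : 6 -60 -60
MUL      : 6 3600
EQ       : 0
DUP      : 0 0
LOAD 0   : 0 0 2
EQ       : 0 0
MUL      : 0
PUSH 12  : 0 12
POP      : 0
STORE 2  : (empty)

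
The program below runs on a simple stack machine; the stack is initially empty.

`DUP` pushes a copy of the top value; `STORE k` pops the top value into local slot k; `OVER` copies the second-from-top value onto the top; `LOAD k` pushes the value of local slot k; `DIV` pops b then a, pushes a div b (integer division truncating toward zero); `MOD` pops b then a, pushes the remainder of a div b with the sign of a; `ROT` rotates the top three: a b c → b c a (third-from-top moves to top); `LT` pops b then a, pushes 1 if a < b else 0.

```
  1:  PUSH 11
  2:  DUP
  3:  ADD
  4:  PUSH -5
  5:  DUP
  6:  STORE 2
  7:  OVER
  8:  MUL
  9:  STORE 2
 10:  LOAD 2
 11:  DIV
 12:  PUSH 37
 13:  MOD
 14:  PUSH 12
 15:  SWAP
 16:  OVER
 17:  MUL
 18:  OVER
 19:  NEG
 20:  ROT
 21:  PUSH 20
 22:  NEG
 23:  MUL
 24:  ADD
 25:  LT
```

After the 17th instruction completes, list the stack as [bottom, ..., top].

[12, 0]

PUSH 11 -> 11
DUP     -> 11 11
ADD     -> 22
PUSH -5 -> 22 -5
DUP     -> 22 -5 -5
STORE 2 -> 22 -5
OVER    -> 22 -5 22
MUL     -> 22 -110
STORE 2 -> 22
LOAD 2  -> 22 -110
DIV     -> 0
PUSH 37 -> 0 37
MOD     -> 0
PUSH 12 -> 0 12
SWAP    -> 12 0
OVER    -> 12 0 12
MUL     -> 12 0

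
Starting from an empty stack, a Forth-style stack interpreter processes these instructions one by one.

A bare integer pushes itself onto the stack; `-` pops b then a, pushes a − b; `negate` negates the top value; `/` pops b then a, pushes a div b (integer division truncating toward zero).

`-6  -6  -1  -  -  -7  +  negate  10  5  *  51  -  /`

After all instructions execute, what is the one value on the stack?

-6      -6
-6      -6 -6
-1      -6 -6 -1
-       -6 -5
-       -1
-7      -1 -7
+       -8
negate  8
10      8 10
5       8 10 5
*       8 50
51      8 50 51
-       8 -1
/       -8

-8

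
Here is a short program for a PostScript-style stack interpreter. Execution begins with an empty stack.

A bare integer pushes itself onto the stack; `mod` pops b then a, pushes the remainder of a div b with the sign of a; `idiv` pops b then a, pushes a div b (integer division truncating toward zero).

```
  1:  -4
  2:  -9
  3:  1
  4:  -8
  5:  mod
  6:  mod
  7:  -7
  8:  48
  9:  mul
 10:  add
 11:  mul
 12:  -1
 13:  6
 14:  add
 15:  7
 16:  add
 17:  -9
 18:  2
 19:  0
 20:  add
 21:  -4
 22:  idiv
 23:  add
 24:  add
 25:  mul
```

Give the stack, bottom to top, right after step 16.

-4   -4
-9   -4 -9
1    -4 -9 1
-8   -4 -9 1 -8
mod  -4 -9 1
mod  -4 0
-7   -4 0 -7
48   -4 0 -7 48
mul  -4 0 -336
add  -4 -336
mul  1344
-1   1344 -1
6    1344 -1 6
add  1344 5
7    1344 5 7
add  1344 12

[1344, 12]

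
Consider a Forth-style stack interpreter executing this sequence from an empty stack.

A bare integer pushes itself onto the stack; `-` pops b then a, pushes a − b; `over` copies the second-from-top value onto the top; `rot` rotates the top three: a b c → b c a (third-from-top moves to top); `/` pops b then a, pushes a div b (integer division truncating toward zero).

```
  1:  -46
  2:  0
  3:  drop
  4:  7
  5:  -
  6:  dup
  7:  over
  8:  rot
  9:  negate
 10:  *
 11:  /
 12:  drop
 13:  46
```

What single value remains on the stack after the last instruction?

46

-46     -46
0       -46 0
drop    -46
7       -46 7
-       -53
dup     -53 -53
over    -53 -53 -53
rot     -53 -53 -53
negate  -53 -53 53
*       -53 -2809
/       0
drop    (empty)
46      46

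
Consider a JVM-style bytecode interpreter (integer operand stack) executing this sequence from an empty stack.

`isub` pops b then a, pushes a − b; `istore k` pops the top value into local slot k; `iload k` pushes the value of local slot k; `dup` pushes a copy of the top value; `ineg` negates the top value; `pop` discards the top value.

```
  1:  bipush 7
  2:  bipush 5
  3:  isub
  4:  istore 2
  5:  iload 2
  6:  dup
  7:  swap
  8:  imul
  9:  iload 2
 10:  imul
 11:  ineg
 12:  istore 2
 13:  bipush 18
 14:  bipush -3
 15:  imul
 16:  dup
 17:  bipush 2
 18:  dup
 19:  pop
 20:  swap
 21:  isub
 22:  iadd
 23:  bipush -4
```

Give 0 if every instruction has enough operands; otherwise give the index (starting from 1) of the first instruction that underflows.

bipush 7  -> 7
bipush 5  -> 7 5
isub      -> 2
istore 2  -> (empty)
iload 2   -> 2
dup       -> 2 2
swap      -> 2 2
imul      -> 4
iload 2   -> 4 2
imul      -> 8
ineg      -> -8
istore 2  -> (empty)
bipush 18 -> 18
bipush -3 -> 18 -3
imul      -> -54
dup       -> -54 -54
bipush 2  -> -54 -54 2
dup       -> -54 -54 2 2
pop       -> -54 -54 2
swap      -> -54 2 -54
isub      -> -54 56
iadd      -> 2
bipush -4 -> 2 -4

0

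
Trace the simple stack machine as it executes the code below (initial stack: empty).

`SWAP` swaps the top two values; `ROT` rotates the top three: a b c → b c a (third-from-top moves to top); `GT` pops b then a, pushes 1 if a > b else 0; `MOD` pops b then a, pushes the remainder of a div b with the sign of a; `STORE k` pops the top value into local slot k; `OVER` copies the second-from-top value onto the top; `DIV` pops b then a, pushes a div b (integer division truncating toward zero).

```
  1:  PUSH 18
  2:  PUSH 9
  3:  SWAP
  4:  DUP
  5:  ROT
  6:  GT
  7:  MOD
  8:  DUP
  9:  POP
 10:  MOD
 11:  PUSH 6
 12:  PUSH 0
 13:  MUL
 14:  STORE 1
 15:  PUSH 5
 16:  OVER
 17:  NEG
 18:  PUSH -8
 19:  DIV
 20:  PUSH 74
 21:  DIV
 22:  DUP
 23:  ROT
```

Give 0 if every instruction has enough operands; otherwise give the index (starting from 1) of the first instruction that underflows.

PUSH 18 → 18
PUSH 9  → 18 9
SWAP    → 9 18
DUP     → 9 18 18
ROT     → 18 18 9
GT      → 18 1
MOD     → 0
DUP     → 0 0
POP     → 0
MOD  — needs 2 operands, stack has 1 → underflow

10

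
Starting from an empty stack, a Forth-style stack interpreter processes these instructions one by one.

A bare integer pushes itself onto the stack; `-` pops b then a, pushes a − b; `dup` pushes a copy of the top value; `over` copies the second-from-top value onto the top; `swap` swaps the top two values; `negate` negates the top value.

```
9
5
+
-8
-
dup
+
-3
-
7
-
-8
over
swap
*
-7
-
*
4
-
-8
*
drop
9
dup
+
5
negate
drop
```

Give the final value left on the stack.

18

9      -> [9]
5      -> [9, 5]
+      -> [14]
-8     -> [14, -8]
-      -> [22]
dup    -> [22, 22]
+      -> [44]
-3     -> [44, -3]
-      -> [47]
7      -> [47, 7]
-      -> [40]
-8     -> [40, -8]
over   -> [40, -8, 40]
swap   -> [40, 40, -8]
*      -> [40, -320]
-7     -> [40, -320, -7]
-      -> [40, -313]
*      -> [-12520]
4      -> [-12520, 4]
-      -> [-12524]
-8     -> [-12524, -8]
*      -> [100192]
drop   -> []
9      -> [9]
dup    -> [9, 9]
+      -> [18]
5      -> [18, 5]
negate -> [18, -5]
drop   -> [18]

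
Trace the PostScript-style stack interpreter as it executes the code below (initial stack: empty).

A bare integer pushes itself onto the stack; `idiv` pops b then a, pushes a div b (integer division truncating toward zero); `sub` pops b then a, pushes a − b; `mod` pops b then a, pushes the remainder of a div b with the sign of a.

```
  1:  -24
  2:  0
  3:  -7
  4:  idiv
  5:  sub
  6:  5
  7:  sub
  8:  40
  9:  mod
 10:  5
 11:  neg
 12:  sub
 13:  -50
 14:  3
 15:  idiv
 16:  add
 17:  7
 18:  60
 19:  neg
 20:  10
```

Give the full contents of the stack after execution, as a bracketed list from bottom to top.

[-40, 7, -60, 10]

-24  -> -24
0    -> -24 0
-7   -> -24 0 -7
idiv -> -24 0
sub  -> -24
5    -> -24 5
sub  -> -29
40   -> -29 40
mod  -> -29
5    -> -29 5
neg  -> -29 -5
sub  -> -24
-50  -> -24 -50
3    -> -24 -50 3
idiv -> -24 -16
add  -> -40
7    -> -40 7
60   -> -40 7 60
neg  -> -40 7 -60
10   -> -40 7 -60 10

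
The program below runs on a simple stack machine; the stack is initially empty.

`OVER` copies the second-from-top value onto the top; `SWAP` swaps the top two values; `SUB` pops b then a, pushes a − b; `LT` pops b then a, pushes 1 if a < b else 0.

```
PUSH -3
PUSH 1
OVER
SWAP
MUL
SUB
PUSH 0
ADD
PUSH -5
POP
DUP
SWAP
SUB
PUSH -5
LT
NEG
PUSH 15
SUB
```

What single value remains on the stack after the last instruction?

PUSH -3 → [-3]
PUSH 1  → [-3, 1]
OVER    → [-3, 1, -3]
SWAP    → [-3, -3, 1]
MUL     → [-3, -3]
SUB     → [0]
PUSH 0  → [0, 0]
ADD     → [0]
PUSH -5 → [0, -5]
POP     → [0]
DUP     → [0, 0]
SWAP    → [0, 0]
SUB     → [0]
PUSH -5 → [0, -5]
LT      → [0]
NEG     → [0]
PUSH 15 → [0, 15]
SUB     → [-15]

-15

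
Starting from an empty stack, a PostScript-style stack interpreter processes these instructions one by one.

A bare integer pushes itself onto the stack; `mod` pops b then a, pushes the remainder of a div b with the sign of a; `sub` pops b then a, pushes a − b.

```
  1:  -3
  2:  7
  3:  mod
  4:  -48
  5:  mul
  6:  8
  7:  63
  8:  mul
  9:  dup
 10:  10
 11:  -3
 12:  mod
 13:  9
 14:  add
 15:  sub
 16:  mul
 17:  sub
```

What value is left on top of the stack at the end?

-3  : -3
7   : -3 7
mod : -3
-48 : -3 -48
mul : 144
8   : 144 8
63  : 144 8 63
mul : 144 504
dup : 144 504 504
10  : 144 504 504 10
-3  : 144 504 504 10 -3
mod : 144 504 504 1
9   : 144 504 504 1 9
add : 144 504 504 10
sub : 144 504 494
mul : 144 248976
sub : -248832

-248832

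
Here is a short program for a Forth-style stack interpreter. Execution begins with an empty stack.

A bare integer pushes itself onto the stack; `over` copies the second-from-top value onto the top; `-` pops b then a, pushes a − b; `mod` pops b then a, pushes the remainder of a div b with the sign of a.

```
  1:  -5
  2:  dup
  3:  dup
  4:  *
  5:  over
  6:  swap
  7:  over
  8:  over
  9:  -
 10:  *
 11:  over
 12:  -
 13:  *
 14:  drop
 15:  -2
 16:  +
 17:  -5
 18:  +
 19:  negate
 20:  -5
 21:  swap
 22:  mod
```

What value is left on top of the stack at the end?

-5     -> -5
dup    -> -5 -5
dup    -> -5 -5 -5
*      -> -5 25
over   -> -5 25 -5
swap   -> -5 -5 25
over   -> -5 -5 25 -5
over   -> -5 -5 25 -5 25
-      -> -5 -5 25 -30
*      -> -5 -5 -750
over   -> -5 -5 -750 -5
-      -> -5 -5 -745
*      -> -5 3725
drop   -> -5
-2     -> -5 -2
+      -> -7
-5     -> -7 -5
+      -> -12
negate -> 12
-5     -> 12 -5
swap   -> -5 12
mod    -> -5

-5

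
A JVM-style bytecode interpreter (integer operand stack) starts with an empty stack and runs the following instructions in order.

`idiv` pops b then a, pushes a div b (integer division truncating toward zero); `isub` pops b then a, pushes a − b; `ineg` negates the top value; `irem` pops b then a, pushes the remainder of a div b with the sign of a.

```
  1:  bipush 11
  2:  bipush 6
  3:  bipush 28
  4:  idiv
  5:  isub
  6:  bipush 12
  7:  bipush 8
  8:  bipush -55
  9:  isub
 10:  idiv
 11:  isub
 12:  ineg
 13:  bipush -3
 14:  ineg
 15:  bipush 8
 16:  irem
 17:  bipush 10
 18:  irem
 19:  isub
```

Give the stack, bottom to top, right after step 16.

bipush 11   [11]
bipush 6    [11, 6]
bipush 28   [11, 6, 28]
idiv        [11, 0]
isub        [11]
bipush 12   [11, 12]
bipush 8    [11, 12, 8]
bipush -55  [11, 12, 8, -55]
isub        [11, 12, 63]
idiv        [11, 0]
isub        [11]
ineg        [-11]
bipush -3   [-11, -3]
ineg        [-11, 3]
bipush 8    [-11, 3, 8]
irem        [-11, 3]

[-11, 3]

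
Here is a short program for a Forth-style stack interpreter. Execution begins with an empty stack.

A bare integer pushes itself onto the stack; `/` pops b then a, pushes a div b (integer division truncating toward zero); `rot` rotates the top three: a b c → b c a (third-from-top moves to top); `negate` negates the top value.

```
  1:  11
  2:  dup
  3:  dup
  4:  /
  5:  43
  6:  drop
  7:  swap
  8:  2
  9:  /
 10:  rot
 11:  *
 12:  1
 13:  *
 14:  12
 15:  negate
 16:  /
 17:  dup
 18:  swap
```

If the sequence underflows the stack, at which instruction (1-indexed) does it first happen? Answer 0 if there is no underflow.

10

11   → 11
dup  → 11 11
dup  → 11 11 11
/    → 11 1
43   → 11 1 43
drop → 11 1
swap → 1 11
2    → 1 11 2
/    → 1 5
rot  — needs 3 operands, stack has 2 → underflow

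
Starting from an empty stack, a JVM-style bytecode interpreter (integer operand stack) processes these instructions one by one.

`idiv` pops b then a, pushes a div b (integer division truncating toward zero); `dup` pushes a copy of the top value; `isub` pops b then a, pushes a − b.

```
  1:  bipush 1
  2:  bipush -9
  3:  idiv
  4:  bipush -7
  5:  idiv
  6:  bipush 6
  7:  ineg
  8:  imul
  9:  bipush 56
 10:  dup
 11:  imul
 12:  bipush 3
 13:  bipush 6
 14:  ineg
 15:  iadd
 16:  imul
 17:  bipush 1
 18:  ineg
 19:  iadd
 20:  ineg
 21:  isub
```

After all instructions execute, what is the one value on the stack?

-9409

bipush 1  → 1
bipush -9 → 1 -9
idiv      → 0
bipush -7 → 0 -7
idiv      → 0
bipush 6  → 0 6
ineg      → 0 -6
imul      → 0
bipush 56 → 0 56
dup       → 0 56 56
imul      → 0 3136
bipush 3  → 0 3136 3
bipush 6  → 0 3136 3 6
ineg      → 0 3136 3 -6
iadd      → 0 3136 -3
imul      → 0 -9408
bipush 1  → 0 -9408 1
ineg      → 0 -9408 -1
iadd      → 0 -9409
ineg      → 0 9409
isub      → -9409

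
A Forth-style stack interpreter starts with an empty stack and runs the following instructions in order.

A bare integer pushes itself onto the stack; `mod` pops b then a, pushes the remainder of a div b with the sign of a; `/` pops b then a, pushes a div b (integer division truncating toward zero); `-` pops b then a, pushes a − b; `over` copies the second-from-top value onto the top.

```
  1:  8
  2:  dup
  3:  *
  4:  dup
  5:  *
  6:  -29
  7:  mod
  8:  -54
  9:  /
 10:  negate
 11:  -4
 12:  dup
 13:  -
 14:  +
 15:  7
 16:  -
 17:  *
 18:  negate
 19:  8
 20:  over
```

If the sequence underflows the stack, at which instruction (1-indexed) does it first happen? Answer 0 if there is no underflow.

8      → [8]
dup    → [8, 8]
*      → [64]
dup    → [64, 64]
*      → [4096]
-29    → [4096, -29]
mod    → [7]
-54    → [7, -54]
/      → [0]
negate → [0]
-4     → [0, -4]
dup    → [0, -4, -4]
-      → [0, 0]
+      → [0]
7      → [0, 7]
-      → [-7]
*  — needs 2 operands, stack has 1 → underflow

17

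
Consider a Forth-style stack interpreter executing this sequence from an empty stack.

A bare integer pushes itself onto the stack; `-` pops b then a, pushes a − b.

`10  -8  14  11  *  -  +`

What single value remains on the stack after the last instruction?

10 → [10]
-8 → [10, -8]
14 → [10, -8, 14]
11 → [10, -8, 14, 11]
*  → [10, -8, 154]
-  → [10, -162]
+  → [-152]

-152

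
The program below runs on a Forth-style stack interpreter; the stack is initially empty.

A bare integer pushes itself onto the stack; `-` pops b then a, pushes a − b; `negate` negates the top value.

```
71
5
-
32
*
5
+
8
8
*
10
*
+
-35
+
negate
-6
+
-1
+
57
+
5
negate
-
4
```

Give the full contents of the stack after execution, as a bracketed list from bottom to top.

[-2667, 4]

71     : 71
5      : 71 5
-      : 66
32     : 66 32
*      : 2112
5      : 2112 5
+      : 2117
8      : 2117 8
8      : 2117 8 8
*      : 2117 64
10     : 2117 64 10
*      : 2117 640
+      : 2757
-35    : 2757 -35
+      : 2722
negate : -2722
-6     : -2722 -6
+      : -2728
-1     : -2728 -1
+      : -2729
57     : -2729 57
+      : -2672
5      : -2672 5
negate : -2672 -5
-      : -2667
4      : -2667 4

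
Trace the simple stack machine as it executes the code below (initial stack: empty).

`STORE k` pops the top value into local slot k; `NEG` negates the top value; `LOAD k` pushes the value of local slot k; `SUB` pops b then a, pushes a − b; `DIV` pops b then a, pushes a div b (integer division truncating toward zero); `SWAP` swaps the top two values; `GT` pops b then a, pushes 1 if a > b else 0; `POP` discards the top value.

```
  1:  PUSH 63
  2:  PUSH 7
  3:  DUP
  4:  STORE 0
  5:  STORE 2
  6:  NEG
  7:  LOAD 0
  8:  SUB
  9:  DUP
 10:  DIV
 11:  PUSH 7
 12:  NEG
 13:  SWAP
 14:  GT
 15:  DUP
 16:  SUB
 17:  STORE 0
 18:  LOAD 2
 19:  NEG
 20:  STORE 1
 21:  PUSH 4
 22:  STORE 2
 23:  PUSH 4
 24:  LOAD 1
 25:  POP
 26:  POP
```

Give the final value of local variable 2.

4

PUSH 63  63
PUSH 7   63 7
DUP      63 7 7
STORE 0  63 7
STORE 2  63
NEG      -63
LOAD 0   -63 7
SUB      -70
DUP      -70 -70
DIV      1
PUSH 7   1 7
NEG      1 -7
SWAP     -7 1
GT       0
DUP      0 0
SUB      0
STORE 0  (empty)
LOAD 2   7
NEG      -7
STORE 1  (empty)
PUSH 4   4
STORE 2  (empty)
PUSH 4   4
LOAD 1   4 -7
POP      4
POP      (empty)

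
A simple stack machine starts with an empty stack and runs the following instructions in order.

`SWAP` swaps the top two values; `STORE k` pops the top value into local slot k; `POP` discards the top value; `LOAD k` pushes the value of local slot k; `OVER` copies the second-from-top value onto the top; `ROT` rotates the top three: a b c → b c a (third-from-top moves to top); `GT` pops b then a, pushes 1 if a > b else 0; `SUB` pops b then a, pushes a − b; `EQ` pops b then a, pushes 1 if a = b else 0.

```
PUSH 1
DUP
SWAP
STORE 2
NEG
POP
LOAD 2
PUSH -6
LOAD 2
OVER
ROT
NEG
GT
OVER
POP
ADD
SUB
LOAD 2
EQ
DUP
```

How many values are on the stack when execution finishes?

2

PUSH 1  → [1]
DUP     → [1, 1]
SWAP    → [1, 1]
STORE 2 → [1]
NEG     → [-1]
POP     → []
LOAD 2  → [1]
PUSH -6 → [1, -6]
LOAD 2  → [1, -6, 1]
OVER    → [1, -6, 1, -6]
ROT     → [1, 1, -6, -6]
NEG     → [1, 1, -6, 6]
GT      → [1, 1, 0]
OVER    → [1, 1, 0, 1]
POP     → [1, 1, 0]
ADD     → [1, 1]
SUB     → [0]
LOAD 2  → [0, 1]
EQ      → [0]
DUP     → [0, 0]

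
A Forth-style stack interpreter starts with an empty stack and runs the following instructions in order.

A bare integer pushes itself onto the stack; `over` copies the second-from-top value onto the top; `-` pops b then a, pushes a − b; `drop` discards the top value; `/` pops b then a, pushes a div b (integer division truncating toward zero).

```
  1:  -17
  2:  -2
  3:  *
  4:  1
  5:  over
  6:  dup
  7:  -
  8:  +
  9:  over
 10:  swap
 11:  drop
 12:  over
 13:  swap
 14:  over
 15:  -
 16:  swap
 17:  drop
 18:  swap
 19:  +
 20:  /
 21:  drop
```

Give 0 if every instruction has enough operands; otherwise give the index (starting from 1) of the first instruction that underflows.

20

-17  → [-17]
-2   → [-17, -2]
*    → [34]
1    → [34, 1]
over → [34, 1, 34]
dup  → [34, 1, 34, 34]
-    → [34, 1, 0]
+    → [34, 1]
over → [34, 1, 34]
swap → [34, 34, 1]
drop → [34, 34]
over → [34, 34, 34]
swap → [34, 34, 34]
over → [34, 34, 34, 34]
-    → [34, 34, 0]
swap → [34, 0, 34]
drop → [34, 0]
swap → [0, 34]
+    → [34]
/  — needs 2 operands, stack has 1 → underflow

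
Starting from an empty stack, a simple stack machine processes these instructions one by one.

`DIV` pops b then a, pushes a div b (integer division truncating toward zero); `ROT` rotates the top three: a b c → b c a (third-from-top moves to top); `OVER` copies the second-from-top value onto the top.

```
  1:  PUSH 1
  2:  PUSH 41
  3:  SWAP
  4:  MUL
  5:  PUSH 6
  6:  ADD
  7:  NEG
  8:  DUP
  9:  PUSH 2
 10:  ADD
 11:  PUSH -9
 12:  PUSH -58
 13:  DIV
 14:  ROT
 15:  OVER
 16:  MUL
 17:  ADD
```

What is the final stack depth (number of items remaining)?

2

PUSH 1   : [1]
PUSH 41  : [1, 41]
SWAP     : [41, 1]
MUL      : [41]
PUSH 6   : [41, 6]
ADD      : [47]
NEG      : [-47]
DUP      : [-47, -47]
PUSH 2   : [-47, -47, 2]
ADD      : [-47, -45]
PUSH -9  : [-47, -45, -9]
PUSH -58 : [-47, -45, -9, -58]
DIV      : [-47, -45, 0]
ROT      : [-45, 0, -47]
OVER     : [-45, 0, -47, 0]
MUL      : [-45, 0, 0]
ADD      : [-45, 0]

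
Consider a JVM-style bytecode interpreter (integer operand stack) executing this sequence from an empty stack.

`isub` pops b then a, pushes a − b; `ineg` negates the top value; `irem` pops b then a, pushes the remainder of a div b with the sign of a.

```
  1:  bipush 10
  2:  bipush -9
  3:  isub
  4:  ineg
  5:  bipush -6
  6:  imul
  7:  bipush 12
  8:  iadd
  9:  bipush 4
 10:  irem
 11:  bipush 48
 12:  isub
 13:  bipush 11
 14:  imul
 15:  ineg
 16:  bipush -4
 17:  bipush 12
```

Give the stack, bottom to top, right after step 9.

bipush 10 → 10
bipush -9 → 10 -9
isub      → 19
ineg      → -19
bipush -6 → -19 -6
imul      → 114
bipush 12 → 114 12
iadd      → 126
bipush 4  → 126 4

[126, 4]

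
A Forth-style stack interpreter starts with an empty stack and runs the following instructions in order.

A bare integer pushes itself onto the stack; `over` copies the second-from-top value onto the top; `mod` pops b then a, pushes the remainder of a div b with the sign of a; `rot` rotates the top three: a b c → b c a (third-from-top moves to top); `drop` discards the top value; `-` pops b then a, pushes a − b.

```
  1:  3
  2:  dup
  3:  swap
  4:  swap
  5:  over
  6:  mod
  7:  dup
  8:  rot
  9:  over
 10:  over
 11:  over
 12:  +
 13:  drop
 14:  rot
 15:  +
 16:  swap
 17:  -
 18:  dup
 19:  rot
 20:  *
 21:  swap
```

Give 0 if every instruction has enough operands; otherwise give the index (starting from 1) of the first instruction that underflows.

0

3    → 3
dup  → 3 3
swap → 3 3
swap → 3 3
over → 3 3 3
mod  → 3 0
dup  → 3 0 0
rot  → 0 0 3
over → 0 0 3 0
over → 0 0 3 0 3
over → 0 0 3 0 3 0
+    → 0 0 3 0 3
drop → 0 0 3 0
rot  → 0 3 0 0
+    → 0 3 0
swap → 0 0 3
-    → 0 -3
dup  → 0 -3 -3
rot  → -3 -3 0
*    → -3 0
swap → 0 -3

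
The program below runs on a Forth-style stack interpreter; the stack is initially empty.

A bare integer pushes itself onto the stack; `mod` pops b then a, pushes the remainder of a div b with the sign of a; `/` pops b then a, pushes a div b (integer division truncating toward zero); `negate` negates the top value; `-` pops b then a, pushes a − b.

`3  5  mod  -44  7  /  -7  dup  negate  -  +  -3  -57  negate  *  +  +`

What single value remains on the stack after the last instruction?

3      : [3]
5      : [3, 5]
mod    : [3]
-44    : [3, -44]
7      : [3, -44, 7]
/      : [3, -6]
-7     : [3, -6, -7]
dup    : [3, -6, -7, -7]
negate : [3, -6, -7, 7]
-      : [3, -6, -14]
+      : [3, -20]
-3     : [3, -20, -3]
-57    : [3, -20, -3, -57]
negate : [3, -20, -3, 57]
*      : [3, -20, -171]
+      : [3, -191]
+      : [-188]

-188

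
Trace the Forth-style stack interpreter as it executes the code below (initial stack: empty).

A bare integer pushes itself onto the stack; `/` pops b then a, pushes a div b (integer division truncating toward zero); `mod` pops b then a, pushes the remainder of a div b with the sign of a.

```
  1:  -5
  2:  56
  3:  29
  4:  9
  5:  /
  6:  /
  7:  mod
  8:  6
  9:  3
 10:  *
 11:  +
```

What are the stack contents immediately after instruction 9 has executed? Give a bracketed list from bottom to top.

[-5, 6, 3]

-5   [-5]
56   [-5, 56]
29   [-5, 56, 29]
9    [-5, 56, 29, 9]
/    [-5, 56, 3]
/    [-5, 18]
mod  [-5]
6    [-5, 6]
3    [-5, 6, 3]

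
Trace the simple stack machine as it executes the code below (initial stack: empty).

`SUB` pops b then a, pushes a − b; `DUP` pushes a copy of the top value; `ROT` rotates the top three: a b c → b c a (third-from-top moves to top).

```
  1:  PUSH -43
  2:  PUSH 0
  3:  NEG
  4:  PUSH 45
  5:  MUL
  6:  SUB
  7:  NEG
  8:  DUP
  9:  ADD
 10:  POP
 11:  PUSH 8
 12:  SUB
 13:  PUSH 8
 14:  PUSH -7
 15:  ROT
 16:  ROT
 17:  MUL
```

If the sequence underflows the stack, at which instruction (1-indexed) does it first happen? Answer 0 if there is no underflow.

PUSH -43 : [-43]
PUSH 0   : [-43, 0]
NEG      : [-43, 0]
PUSH 45  : [-43, 0, 45]
MUL      : [-43, 0]
SUB      : [-43]
NEG      : [43]
DUP      : [43, 43]
ADD      : [86]
POP      : []
PUSH 8   : [8]
SUB  — needs 2 operands, stack has 1 → underflow

12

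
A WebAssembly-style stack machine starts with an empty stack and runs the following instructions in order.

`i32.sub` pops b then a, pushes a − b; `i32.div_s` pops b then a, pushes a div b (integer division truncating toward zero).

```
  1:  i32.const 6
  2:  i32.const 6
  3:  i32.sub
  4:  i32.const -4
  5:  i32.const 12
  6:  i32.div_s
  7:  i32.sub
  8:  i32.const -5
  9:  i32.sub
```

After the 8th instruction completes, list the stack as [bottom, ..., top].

i32.const 6   [6]
i32.const 6   [6, 6]
i32.sub       [0]
i32.const -4  [0, -4]
i32.const 12  [0, -4, 12]
i32.div_s     [0, 0]
i32.sub       [0]
i32.const -5  [0, -5]

[0, -5]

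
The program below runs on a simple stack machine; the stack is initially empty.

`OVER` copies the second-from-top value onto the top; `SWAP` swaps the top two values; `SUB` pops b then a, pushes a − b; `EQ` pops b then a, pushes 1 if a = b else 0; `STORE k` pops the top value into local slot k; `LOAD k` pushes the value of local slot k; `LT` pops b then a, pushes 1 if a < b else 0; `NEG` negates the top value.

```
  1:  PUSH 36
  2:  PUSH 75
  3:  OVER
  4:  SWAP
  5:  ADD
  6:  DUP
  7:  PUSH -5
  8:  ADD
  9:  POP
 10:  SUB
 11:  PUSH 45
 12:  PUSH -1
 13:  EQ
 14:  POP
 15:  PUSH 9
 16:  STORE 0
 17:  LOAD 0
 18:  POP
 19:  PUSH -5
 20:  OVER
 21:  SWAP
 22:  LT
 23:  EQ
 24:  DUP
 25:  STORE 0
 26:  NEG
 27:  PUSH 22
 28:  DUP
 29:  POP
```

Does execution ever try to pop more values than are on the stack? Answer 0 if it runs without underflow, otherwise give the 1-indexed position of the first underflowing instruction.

0

PUSH 36 : [36]
PUSH 75 : [36, 75]
OVER    : [36, 75, 36]
SWAP    : [36, 36, 75]
ADD     : [36, 111]
DUP     : [36, 111, 111]
PUSH -5 : [36, 111, 111, -5]
ADD     : [36, 111, 106]
POP     : [36, 111]
SUB     : [-75]
PUSH 45 : [-75, 45]
PUSH -1 : [-75, 45, -1]
EQ      : [-75, 0]
POP     : [-75]
PUSH 9  : [-75, 9]
STORE 0 : [-75]
LOAD 0  : [-75, 9]
POP     : [-75]
PUSH -5 : [-75, -5]
OVER    : [-75, -5, -75]
SWAP    : [-75, -75, -5]
LT      : [-75, 1]
EQ      : [0]
DUP     : [0, 0]
STORE 0 : [0]
NEG     : [0]
PUSH 22 : [0, 22]
DUP     : [0, 22, 22]
POP     : [0, 22]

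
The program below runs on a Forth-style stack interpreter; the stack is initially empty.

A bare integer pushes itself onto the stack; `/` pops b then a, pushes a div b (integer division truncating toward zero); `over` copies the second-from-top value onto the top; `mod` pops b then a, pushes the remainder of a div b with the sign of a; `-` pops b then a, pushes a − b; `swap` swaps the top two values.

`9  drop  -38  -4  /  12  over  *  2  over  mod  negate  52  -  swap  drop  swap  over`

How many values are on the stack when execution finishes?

3

9       [9]
drop    []
-38     [-38]
-4      [-38, -4]
/       [9]
12      [9, 12]
over    [9, 12, 9]
*       [9, 108]
2       [9, 108, 2]
over    [9, 108, 2, 108]
mod     [9, 108, 2]
negate  [9, 108, -2]
52      [9, 108, -2, 52]
-       [9, 108, -54]
swap    [9, -54, 108]
drop    [9, -54]
swap    [-54, 9]
over    [-54, 9, -54]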